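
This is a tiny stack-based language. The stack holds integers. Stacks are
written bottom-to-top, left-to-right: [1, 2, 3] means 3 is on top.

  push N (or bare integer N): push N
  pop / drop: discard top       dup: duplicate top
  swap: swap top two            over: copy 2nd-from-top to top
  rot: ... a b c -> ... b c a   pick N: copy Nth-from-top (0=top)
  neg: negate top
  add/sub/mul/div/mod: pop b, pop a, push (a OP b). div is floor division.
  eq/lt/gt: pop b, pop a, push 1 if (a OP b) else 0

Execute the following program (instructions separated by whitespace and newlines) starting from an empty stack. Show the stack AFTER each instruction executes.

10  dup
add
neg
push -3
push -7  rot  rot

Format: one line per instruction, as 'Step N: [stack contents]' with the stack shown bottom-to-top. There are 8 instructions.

Step 1: [10]
Step 2: [10, 10]
Step 3: [20]
Step 4: [-20]
Step 5: [-20, -3]
Step 6: [-20, -3, -7]
Step 7: [-3, -7, -20]
Step 8: [-7, -20, -3]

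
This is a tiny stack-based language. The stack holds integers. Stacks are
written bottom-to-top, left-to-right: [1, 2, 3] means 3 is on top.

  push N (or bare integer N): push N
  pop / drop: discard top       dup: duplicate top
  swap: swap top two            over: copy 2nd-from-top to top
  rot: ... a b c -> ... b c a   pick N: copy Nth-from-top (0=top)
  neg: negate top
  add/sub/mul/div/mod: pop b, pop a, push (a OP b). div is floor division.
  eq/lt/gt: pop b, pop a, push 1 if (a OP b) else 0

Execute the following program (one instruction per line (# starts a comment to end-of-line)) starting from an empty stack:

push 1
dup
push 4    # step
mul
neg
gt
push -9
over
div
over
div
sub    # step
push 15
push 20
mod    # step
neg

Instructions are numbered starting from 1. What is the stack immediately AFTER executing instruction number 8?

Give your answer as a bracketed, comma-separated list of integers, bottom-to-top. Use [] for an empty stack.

Step 1 ('push 1'): [1]
Step 2 ('dup'): [1, 1]
Step 3 ('push 4'): [1, 1, 4]
Step 4 ('mul'): [1, 4]
Step 5 ('neg'): [1, -4]
Step 6 ('gt'): [1]
Step 7 ('push -9'): [1, -9]
Step 8 ('over'): [1, -9, 1]

Answer: [1, -9, 1]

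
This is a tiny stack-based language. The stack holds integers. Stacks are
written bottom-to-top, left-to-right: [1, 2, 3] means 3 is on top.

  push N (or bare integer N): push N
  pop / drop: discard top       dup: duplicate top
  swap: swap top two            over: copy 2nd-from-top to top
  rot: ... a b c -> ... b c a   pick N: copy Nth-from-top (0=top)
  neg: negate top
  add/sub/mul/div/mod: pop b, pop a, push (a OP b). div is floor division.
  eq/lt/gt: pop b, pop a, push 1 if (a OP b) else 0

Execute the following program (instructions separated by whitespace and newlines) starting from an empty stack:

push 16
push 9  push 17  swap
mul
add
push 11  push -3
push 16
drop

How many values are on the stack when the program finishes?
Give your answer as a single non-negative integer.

After 'push 16': stack = [16] (depth 1)
After 'push 9': stack = [16, 9] (depth 2)
After 'push 17': stack = [16, 9, 17] (depth 3)
After 'swap': stack = [16, 17, 9] (depth 3)
After 'mul': stack = [16, 153] (depth 2)
After 'add': stack = [169] (depth 1)
After 'push 11': stack = [169, 11] (depth 2)
After 'push -3': stack = [169, 11, -3] (depth 3)
After 'push 16': stack = [169, 11, -3, 16] (depth 4)
After 'drop': stack = [169, 11, -3] (depth 3)

Answer: 3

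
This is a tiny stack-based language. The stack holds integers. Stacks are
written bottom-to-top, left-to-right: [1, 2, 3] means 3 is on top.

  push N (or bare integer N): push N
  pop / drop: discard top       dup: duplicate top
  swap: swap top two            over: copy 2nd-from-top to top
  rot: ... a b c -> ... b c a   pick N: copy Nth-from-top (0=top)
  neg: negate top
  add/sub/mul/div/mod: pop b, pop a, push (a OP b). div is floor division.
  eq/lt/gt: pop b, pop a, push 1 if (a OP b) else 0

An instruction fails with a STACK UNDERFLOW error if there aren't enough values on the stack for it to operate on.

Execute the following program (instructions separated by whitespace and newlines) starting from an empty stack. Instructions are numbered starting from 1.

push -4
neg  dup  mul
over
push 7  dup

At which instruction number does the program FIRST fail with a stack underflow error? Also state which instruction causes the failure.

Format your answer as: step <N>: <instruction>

Answer: step 5: over

Derivation:
Step 1 ('push -4'): stack = [-4], depth = 1
Step 2 ('neg'): stack = [4], depth = 1
Step 3 ('dup'): stack = [4, 4], depth = 2
Step 4 ('mul'): stack = [16], depth = 1
Step 5 ('over'): needs 2 value(s) but depth is 1 — STACK UNDERFLOW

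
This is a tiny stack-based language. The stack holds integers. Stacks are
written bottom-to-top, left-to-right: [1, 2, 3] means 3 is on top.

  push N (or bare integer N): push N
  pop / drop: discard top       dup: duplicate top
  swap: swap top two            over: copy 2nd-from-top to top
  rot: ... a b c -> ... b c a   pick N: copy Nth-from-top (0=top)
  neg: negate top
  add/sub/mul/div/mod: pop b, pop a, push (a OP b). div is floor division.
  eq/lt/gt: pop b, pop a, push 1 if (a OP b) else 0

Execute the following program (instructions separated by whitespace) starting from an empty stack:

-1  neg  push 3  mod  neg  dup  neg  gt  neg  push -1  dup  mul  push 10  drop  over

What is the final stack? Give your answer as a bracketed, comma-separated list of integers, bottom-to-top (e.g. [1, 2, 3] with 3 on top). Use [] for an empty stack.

After 'push -1': [-1]
After 'neg': [1]
After 'push 3': [1, 3]
After 'mod': [1]
After 'neg': [-1]
After 'dup': [-1, -1]
After 'neg': [-1, 1]
After 'gt': [0]
After 'neg': [0]
After 'push -1': [0, -1]
After 'dup': [0, -1, -1]
After 'mul': [0, 1]
After 'push 10': [0, 1, 10]
After 'drop': [0, 1]
After 'over': [0, 1, 0]

Answer: [0, 1, 0]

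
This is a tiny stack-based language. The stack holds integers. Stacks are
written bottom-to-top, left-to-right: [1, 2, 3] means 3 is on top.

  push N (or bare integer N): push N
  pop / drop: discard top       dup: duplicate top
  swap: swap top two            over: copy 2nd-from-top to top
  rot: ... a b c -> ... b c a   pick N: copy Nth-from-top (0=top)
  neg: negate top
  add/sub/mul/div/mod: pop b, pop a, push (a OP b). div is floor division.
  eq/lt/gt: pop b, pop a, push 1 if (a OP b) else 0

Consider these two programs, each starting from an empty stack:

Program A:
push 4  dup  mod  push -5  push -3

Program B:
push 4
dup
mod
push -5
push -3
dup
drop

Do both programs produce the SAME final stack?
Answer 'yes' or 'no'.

Answer: yes

Derivation:
Program A trace:
  After 'push 4': [4]
  After 'dup': [4, 4]
  After 'mod': [0]
  After 'push -5': [0, -5]
  After 'push -3': [0, -5, -3]
Program A final stack: [0, -5, -3]

Program B trace:
  After 'push 4': [4]
  After 'dup': [4, 4]
  After 'mod': [0]
  After 'push -5': [0, -5]
  After 'push -3': [0, -5, -3]
  After 'dup': [0, -5, -3, -3]
  After 'drop': [0, -5, -3]
Program B final stack: [0, -5, -3]
Same: yes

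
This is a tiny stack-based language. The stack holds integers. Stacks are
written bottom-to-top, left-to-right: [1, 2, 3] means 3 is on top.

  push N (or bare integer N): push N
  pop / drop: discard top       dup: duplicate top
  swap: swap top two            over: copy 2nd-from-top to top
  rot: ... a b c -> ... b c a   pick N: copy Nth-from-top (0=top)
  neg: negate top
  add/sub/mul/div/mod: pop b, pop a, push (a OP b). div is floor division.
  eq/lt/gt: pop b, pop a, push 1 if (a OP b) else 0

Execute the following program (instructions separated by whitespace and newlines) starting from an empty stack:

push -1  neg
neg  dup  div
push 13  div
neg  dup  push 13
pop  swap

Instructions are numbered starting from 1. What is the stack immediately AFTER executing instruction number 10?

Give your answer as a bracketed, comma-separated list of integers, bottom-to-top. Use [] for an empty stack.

Answer: [0, 0, 13]

Derivation:
Step 1 ('push -1'): [-1]
Step 2 ('neg'): [1]
Step 3 ('neg'): [-1]
Step 4 ('dup'): [-1, -1]
Step 5 ('div'): [1]
Step 6 ('push 13'): [1, 13]
Step 7 ('div'): [0]
Step 8 ('neg'): [0]
Step 9 ('dup'): [0, 0]
Step 10 ('push 13'): [0, 0, 13]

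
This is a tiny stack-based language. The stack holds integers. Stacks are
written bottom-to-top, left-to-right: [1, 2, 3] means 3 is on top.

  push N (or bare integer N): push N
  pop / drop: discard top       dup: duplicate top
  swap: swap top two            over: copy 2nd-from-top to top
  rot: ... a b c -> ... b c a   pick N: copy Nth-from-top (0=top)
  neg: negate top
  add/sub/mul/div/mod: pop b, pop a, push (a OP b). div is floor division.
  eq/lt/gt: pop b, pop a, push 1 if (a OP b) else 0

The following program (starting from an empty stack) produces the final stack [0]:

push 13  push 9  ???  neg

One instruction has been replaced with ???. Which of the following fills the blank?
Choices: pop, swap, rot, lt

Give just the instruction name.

Stack before ???: [13, 9]
Stack after ???:  [0]
Checking each choice:
  pop: produces [-13]
  swap: produces [9, -13]
  rot: stack underflow (need 3, have 2)
  lt: MATCH


Answer: lt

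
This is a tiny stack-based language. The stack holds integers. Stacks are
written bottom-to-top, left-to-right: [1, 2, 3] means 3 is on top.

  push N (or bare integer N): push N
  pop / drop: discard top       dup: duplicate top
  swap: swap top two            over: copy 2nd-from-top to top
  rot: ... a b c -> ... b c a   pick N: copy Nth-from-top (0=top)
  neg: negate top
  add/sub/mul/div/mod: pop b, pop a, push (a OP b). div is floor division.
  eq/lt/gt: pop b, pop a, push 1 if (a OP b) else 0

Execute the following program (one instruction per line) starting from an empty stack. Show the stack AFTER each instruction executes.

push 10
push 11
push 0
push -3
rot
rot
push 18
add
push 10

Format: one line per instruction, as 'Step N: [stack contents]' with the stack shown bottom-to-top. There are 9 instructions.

Step 1: [10]
Step 2: [10, 11]
Step 3: [10, 11, 0]
Step 4: [10, 11, 0, -3]
Step 5: [10, 0, -3, 11]
Step 6: [10, -3, 11, 0]
Step 7: [10, -3, 11, 0, 18]
Step 8: [10, -3, 11, 18]
Step 9: [10, -3, 11, 18, 10]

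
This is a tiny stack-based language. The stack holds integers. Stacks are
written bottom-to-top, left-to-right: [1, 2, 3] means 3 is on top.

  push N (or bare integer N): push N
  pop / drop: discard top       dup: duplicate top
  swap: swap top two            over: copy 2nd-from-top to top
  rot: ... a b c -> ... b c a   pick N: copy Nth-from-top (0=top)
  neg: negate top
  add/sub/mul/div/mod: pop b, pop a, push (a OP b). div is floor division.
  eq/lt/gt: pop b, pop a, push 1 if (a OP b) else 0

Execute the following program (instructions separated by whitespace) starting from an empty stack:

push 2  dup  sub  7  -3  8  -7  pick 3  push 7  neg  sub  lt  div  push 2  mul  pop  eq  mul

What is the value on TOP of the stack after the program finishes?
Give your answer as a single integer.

After 'push 2': [2]
After 'dup': [2, 2]
After 'sub': [0]
After 'push 7': [0, 7]
After 'push -3': [0, 7, -3]
After 'push 8': [0, 7, -3, 8]
After 'push -7': [0, 7, -3, 8, -7]
After 'pick 3': [0, 7, -3, 8, -7, 7]
After 'push 7': [0, 7, -3, 8, -7, 7, 7]
After 'neg': [0, 7, -3, 8, -7, 7, -7]
After 'sub': [0, 7, -3, 8, -7, 14]
After 'lt': [0, 7, -3, 8, 1]
After 'div': [0, 7, -3, 8]
After 'push 2': [0, 7, -3, 8, 2]
After 'mul': [0, 7, -3, 16]
After 'pop': [0, 7, -3]
After 'eq': [0, 0]
After 'mul': [0]

Answer: 0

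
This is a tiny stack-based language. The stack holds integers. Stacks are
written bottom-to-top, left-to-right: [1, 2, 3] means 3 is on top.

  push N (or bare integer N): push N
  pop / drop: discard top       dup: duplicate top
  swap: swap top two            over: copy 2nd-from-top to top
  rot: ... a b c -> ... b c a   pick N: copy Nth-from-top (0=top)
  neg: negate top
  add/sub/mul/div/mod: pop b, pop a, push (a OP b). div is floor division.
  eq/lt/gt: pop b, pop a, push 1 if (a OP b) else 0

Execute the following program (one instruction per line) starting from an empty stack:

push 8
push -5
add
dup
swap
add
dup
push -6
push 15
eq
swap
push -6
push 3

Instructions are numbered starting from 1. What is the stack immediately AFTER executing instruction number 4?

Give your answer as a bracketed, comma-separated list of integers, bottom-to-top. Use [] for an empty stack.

Step 1 ('push 8'): [8]
Step 2 ('push -5'): [8, -5]
Step 3 ('add'): [3]
Step 4 ('dup'): [3, 3]

Answer: [3, 3]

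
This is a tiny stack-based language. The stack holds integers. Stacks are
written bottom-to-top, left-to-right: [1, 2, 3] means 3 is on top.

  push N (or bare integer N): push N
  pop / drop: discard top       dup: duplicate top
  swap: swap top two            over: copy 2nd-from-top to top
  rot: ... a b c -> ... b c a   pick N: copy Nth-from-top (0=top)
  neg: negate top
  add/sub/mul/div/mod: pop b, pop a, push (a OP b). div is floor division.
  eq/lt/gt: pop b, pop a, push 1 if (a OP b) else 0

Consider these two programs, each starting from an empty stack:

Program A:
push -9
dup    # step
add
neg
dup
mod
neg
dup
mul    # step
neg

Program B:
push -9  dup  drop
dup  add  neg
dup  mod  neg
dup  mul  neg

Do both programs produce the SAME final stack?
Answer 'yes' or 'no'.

Program A trace:
  After 'push -9': [-9]
  After 'dup': [-9, -9]
  After 'add': [-18]
  After 'neg': [18]
  After 'dup': [18, 18]
  After 'mod': [0]
  After 'neg': [0]
  After 'dup': [0, 0]
  After 'mul': [0]
  After 'neg': [0]
Program A final stack: [0]

Program B trace:
  After 'push -9': [-9]
  After 'dup': [-9, -9]
  After 'drop': [-9]
  After 'dup': [-9, -9]
  After 'add': [-18]
  After 'neg': [18]
  After 'dup': [18, 18]
  After 'mod': [0]
  After 'neg': [0]
  After 'dup': [0, 0]
  After 'mul': [0]
  After 'neg': [0]
Program B final stack: [0]
Same: yes

Answer: yes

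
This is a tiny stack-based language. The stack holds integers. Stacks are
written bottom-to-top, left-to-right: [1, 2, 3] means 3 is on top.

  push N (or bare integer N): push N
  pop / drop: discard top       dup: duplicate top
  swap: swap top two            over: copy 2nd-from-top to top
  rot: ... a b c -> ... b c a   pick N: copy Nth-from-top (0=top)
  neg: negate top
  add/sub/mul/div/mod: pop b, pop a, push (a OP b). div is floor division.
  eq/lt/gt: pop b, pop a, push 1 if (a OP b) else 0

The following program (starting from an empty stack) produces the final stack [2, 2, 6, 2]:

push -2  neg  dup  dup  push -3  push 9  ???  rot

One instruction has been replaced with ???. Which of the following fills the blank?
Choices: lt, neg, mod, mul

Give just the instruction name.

Answer: mod

Derivation:
Stack before ???: [2, 2, 2, -3, 9]
Stack after ???:  [2, 2, 2, 6]
Checking each choice:
  lt: produces [2, 2, 1, 2]
  neg: produces [2, 2, -3, -9, 2]
  mod: MATCH
  mul: produces [2, 2, -27, 2]


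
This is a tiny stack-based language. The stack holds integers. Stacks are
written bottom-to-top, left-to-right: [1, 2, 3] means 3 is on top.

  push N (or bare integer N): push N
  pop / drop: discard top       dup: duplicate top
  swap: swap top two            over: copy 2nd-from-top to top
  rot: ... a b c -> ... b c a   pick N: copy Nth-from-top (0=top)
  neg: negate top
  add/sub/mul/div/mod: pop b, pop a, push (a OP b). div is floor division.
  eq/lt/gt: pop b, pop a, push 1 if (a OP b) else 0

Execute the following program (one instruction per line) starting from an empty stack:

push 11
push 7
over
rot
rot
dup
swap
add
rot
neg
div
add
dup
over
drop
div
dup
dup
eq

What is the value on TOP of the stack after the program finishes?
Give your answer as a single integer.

After 'push 11': [11]
After 'push 7': [11, 7]
After 'over': [11, 7, 11]
After 'rot': [7, 11, 11]
After 'rot': [11, 11, 7]
After 'dup': [11, 11, 7, 7]
After 'swap': [11, 11, 7, 7]
After 'add': [11, 11, 14]
After 'rot': [11, 14, 11]
After 'neg': [11, 14, -11]
After 'div': [11, -2]
After 'add': [9]
After 'dup': [9, 9]
After 'over': [9, 9, 9]
After 'drop': [9, 9]
After 'div': [1]
After 'dup': [1, 1]
After 'dup': [1, 1, 1]
After 'eq': [1, 1]

Answer: 1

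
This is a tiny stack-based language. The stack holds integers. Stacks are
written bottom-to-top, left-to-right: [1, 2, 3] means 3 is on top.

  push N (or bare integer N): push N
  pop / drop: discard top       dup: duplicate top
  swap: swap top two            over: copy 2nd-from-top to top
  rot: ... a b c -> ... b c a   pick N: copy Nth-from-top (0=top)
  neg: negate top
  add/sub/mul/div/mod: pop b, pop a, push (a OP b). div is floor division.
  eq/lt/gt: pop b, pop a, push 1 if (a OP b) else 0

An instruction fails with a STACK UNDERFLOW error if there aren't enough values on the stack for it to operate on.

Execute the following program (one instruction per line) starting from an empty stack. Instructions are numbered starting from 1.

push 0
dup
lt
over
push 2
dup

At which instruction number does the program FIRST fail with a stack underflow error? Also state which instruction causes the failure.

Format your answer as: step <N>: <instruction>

Answer: step 4: over

Derivation:
Step 1 ('push 0'): stack = [0], depth = 1
Step 2 ('dup'): stack = [0, 0], depth = 2
Step 3 ('lt'): stack = [0], depth = 1
Step 4 ('over'): needs 2 value(s) but depth is 1 — STACK UNDERFLOW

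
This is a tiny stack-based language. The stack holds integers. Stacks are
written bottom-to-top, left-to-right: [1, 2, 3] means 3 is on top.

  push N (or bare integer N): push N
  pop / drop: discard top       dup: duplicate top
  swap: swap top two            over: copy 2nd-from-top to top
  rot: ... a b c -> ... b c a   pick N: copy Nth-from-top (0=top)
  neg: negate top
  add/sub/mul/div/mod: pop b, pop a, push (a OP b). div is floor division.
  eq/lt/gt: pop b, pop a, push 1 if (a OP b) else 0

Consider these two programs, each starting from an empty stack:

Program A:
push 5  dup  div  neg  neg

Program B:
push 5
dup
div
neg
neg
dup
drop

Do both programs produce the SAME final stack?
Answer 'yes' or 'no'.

Program A trace:
  After 'push 5': [5]
  After 'dup': [5, 5]
  After 'div': [1]
  After 'neg': [-1]
  After 'neg': [1]
Program A final stack: [1]

Program B trace:
  After 'push 5': [5]
  After 'dup': [5, 5]
  After 'div': [1]
  After 'neg': [-1]
  After 'neg': [1]
  After 'dup': [1, 1]
  After 'drop': [1]
Program B final stack: [1]
Same: yes

Answer: yes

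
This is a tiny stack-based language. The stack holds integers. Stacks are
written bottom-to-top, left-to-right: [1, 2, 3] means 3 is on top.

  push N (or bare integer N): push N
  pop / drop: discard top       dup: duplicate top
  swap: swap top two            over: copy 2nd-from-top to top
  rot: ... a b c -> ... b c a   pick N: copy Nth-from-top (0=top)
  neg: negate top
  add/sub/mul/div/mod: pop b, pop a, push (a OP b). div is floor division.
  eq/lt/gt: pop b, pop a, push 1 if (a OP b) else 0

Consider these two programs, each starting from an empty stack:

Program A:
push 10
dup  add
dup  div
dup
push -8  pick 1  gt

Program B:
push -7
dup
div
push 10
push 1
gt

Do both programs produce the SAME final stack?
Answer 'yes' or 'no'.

Program A trace:
  After 'push 10': [10]
  After 'dup': [10, 10]
  After 'add': [20]
  After 'dup': [20, 20]
  After 'div': [1]
  After 'dup': [1, 1]
  After 'push -8': [1, 1, -8]
  After 'pick 1': [1, 1, -8, 1]
  After 'gt': [1, 1, 0]
Program A final stack: [1, 1, 0]

Program B trace:
  After 'push -7': [-7]
  After 'dup': [-7, -7]
  After 'div': [1]
  After 'push 10': [1, 10]
  After 'push 1': [1, 10, 1]
  After 'gt': [1, 1]
Program B final stack: [1, 1]
Same: no

Answer: no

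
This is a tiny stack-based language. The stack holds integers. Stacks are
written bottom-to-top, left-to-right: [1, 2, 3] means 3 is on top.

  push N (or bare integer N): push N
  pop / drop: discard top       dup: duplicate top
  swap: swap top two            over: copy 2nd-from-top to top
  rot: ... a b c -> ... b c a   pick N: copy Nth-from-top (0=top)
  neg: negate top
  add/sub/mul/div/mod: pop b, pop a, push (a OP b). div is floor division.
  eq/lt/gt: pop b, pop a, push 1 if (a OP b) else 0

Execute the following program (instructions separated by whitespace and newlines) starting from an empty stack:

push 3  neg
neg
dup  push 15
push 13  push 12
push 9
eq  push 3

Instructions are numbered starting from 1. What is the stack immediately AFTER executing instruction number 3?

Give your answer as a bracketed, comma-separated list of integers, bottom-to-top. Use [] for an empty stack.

Answer: [3]

Derivation:
Step 1 ('push 3'): [3]
Step 2 ('neg'): [-3]
Step 3 ('neg'): [3]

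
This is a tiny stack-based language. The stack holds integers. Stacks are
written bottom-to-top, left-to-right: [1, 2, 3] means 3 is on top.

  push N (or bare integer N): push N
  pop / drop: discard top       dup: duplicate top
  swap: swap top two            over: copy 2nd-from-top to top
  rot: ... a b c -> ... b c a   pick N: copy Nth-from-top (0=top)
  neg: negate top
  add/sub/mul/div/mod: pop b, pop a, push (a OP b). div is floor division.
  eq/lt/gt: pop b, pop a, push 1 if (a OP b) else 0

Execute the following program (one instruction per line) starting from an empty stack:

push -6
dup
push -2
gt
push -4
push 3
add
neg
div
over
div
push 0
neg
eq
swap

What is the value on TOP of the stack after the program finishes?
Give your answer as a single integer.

After 'push -6': [-6]
After 'dup': [-6, -6]
After 'push -2': [-6, -6, -2]
After 'gt': [-6, 0]
After 'push -4': [-6, 0, -4]
After 'push 3': [-6, 0, -4, 3]
After 'add': [-6, 0, -1]
After 'neg': [-6, 0, 1]
After 'div': [-6, 0]
After 'over': [-6, 0, -6]
After 'div': [-6, 0]
After 'push 0': [-6, 0, 0]
After 'neg': [-6, 0, 0]
After 'eq': [-6, 1]
After 'swap': [1, -6]

Answer: -6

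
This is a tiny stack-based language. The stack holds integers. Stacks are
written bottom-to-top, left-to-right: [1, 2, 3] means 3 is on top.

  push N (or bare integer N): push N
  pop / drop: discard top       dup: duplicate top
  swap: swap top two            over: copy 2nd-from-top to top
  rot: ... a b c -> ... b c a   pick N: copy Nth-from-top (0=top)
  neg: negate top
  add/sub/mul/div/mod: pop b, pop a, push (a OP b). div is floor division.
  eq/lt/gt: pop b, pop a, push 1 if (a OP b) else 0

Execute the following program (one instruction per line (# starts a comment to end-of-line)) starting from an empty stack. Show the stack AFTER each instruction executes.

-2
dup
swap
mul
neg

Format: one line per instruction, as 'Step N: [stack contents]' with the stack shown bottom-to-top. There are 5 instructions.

Step 1: [-2]
Step 2: [-2, -2]
Step 3: [-2, -2]
Step 4: [4]
Step 5: [-4]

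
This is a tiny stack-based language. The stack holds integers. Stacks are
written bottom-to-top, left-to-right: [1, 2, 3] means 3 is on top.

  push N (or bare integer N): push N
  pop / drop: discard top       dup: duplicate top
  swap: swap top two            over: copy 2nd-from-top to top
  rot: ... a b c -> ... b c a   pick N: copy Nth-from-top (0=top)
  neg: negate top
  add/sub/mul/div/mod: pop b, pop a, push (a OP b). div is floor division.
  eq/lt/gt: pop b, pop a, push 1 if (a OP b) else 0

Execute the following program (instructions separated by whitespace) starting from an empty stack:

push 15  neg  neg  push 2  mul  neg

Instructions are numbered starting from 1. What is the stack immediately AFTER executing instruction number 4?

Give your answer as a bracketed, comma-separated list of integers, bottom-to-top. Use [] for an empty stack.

Answer: [15, 2]

Derivation:
Step 1 ('push 15'): [15]
Step 2 ('neg'): [-15]
Step 3 ('neg'): [15]
Step 4 ('push 2'): [15, 2]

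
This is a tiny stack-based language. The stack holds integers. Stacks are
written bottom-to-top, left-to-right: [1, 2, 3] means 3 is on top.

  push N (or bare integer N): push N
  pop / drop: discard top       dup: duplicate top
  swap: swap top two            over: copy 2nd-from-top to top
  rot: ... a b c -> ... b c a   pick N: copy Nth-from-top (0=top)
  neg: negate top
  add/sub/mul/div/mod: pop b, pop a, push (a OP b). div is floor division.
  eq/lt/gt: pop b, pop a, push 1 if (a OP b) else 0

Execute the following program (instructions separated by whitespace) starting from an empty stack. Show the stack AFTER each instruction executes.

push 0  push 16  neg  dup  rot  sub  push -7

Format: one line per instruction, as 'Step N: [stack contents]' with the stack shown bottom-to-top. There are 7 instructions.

Step 1: [0]
Step 2: [0, 16]
Step 3: [0, -16]
Step 4: [0, -16, -16]
Step 5: [-16, -16, 0]
Step 6: [-16, -16]
Step 7: [-16, -16, -7]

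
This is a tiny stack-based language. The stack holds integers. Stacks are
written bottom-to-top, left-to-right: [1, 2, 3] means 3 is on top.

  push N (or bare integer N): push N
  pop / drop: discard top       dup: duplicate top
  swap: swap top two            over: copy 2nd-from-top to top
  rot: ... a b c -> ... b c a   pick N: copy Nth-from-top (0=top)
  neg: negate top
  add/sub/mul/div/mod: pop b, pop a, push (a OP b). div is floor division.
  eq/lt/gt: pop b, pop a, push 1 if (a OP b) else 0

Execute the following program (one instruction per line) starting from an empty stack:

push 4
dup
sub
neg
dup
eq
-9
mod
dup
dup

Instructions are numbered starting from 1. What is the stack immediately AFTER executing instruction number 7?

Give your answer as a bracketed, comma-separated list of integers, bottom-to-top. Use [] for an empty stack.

Answer: [1, -9]

Derivation:
Step 1 ('push 4'): [4]
Step 2 ('dup'): [4, 4]
Step 3 ('sub'): [0]
Step 4 ('neg'): [0]
Step 5 ('dup'): [0, 0]
Step 6 ('eq'): [1]
Step 7 ('-9'): [1, -9]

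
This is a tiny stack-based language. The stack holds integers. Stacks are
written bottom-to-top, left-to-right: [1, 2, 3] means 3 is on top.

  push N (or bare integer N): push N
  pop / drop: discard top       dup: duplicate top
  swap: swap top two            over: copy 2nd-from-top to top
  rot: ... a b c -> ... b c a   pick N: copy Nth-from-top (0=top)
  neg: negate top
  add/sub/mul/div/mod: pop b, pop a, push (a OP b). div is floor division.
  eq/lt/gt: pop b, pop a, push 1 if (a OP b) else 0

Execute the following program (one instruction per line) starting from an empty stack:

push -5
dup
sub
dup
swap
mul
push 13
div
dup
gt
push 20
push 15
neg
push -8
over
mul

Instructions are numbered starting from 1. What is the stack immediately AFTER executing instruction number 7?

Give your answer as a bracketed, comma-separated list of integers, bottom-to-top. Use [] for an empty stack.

Answer: [0, 13]

Derivation:
Step 1 ('push -5'): [-5]
Step 2 ('dup'): [-5, -5]
Step 3 ('sub'): [0]
Step 4 ('dup'): [0, 0]
Step 5 ('swap'): [0, 0]
Step 6 ('mul'): [0]
Step 7 ('push 13'): [0, 13]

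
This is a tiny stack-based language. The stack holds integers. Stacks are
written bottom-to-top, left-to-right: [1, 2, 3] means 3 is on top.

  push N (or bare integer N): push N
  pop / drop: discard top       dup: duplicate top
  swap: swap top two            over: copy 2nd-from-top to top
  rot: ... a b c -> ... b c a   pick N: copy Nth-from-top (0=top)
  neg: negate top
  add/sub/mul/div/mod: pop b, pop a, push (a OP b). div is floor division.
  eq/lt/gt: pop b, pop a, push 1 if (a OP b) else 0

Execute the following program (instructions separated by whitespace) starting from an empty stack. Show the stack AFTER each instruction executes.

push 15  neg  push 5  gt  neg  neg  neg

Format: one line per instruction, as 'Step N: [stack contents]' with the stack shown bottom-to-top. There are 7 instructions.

Step 1: [15]
Step 2: [-15]
Step 3: [-15, 5]
Step 4: [0]
Step 5: [0]
Step 6: [0]
Step 7: [0]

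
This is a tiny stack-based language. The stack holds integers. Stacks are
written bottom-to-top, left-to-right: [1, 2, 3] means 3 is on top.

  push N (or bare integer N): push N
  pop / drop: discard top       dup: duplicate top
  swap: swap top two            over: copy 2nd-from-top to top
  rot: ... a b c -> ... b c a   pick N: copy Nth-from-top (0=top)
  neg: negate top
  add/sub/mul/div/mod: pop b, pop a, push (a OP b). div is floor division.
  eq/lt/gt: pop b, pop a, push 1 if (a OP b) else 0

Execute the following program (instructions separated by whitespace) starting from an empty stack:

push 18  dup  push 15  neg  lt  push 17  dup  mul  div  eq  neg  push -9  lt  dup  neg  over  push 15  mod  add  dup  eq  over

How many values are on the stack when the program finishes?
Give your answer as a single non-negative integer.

Answer: 3

Derivation:
After 'push 18': stack = [18] (depth 1)
After 'dup': stack = [18, 18] (depth 2)
After 'push 15': stack = [18, 18, 15] (depth 3)
After 'neg': stack = [18, 18, -15] (depth 3)
After 'lt': stack = [18, 0] (depth 2)
After 'push 17': stack = [18, 0, 17] (depth 3)
After 'dup': stack = [18, 0, 17, 17] (depth 4)
After 'mul': stack = [18, 0, 289] (depth 3)
After 'div': stack = [18, 0] (depth 2)
After 'eq': stack = [0] (depth 1)
  ...
After 'lt': stack = [0] (depth 1)
After 'dup': stack = [0, 0] (depth 2)
After 'neg': stack = [0, 0] (depth 2)
After 'over': stack = [0, 0, 0] (depth 3)
After 'push 15': stack = [0, 0, 0, 15] (depth 4)
After 'mod': stack = [0, 0, 0] (depth 3)
After 'add': stack = [0, 0] (depth 2)
After 'dup': stack = [0, 0, 0] (depth 3)
After 'eq': stack = [0, 1] (depth 2)
After 'over': stack = [0, 1, 0] (depth 3)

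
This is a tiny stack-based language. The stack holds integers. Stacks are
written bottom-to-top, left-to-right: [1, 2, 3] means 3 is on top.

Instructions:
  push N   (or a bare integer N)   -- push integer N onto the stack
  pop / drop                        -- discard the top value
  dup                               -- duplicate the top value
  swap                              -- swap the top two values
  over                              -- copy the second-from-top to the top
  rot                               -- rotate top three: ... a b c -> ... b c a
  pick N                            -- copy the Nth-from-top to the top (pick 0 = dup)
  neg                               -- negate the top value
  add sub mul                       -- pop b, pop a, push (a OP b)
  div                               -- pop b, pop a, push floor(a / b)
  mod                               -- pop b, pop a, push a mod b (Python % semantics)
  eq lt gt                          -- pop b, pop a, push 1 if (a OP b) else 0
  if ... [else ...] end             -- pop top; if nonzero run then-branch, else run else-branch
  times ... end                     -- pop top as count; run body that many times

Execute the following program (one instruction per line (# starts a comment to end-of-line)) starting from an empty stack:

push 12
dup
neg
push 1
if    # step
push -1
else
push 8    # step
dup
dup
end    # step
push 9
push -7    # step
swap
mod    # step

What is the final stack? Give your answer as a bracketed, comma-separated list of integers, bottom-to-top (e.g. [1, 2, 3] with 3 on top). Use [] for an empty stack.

After 'push 12': [12]
After 'dup': [12, 12]
After 'neg': [12, -12]
After 'push 1': [12, -12, 1]
After 'if': [12, -12]
After 'push -1': [12, -12, -1]
After 'push 9': [12, -12, -1, 9]
After 'push -7': [12, -12, -1, 9, -7]
After 'swap': [12, -12, -1, -7, 9]
After 'mod': [12, -12, -1, 2]

Answer: [12, -12, -1, 2]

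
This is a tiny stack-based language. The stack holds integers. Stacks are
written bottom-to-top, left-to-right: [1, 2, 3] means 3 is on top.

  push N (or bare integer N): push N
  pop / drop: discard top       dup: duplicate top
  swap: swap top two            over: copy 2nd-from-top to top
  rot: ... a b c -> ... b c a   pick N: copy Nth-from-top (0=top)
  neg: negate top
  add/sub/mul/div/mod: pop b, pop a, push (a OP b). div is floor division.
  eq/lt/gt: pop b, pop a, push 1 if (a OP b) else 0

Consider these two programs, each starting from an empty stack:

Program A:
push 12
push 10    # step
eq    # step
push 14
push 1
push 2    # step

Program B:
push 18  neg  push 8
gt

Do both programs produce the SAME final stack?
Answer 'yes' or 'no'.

Answer: no

Derivation:
Program A trace:
  After 'push 12': [12]
  After 'push 10': [12, 10]
  After 'eq': [0]
  After 'push 14': [0, 14]
  After 'push 1': [0, 14, 1]
  After 'push 2': [0, 14, 1, 2]
Program A final stack: [0, 14, 1, 2]

Program B trace:
  After 'push 18': [18]
  After 'neg': [-18]
  After 'push 8': [-18, 8]
  After 'gt': [0]
Program B final stack: [0]
Same: no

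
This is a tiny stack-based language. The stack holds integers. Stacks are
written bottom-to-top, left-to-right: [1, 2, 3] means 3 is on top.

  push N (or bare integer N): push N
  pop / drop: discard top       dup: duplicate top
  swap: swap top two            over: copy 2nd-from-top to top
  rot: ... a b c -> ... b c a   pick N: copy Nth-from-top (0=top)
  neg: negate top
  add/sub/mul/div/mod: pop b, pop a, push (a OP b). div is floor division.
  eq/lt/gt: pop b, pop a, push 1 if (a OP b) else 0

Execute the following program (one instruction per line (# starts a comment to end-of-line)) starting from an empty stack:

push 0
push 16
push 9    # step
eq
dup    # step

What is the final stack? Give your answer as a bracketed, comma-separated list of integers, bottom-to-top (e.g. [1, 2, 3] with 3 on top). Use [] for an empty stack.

After 'push 0': [0]
After 'push 16': [0, 16]
After 'push 9': [0, 16, 9]
After 'eq': [0, 0]
After 'dup': [0, 0, 0]

Answer: [0, 0, 0]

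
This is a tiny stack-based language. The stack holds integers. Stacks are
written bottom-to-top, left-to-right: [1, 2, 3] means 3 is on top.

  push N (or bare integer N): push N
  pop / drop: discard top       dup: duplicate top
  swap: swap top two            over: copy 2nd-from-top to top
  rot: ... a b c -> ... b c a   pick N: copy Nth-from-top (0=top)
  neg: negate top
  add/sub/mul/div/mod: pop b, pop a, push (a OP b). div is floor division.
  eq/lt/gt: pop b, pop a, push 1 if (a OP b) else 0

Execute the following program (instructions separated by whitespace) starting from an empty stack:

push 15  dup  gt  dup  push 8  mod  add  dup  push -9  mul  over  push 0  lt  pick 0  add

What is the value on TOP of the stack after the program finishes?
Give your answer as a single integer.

Answer: 0

Derivation:
After 'push 15': [15]
After 'dup': [15, 15]
After 'gt': [0]
After 'dup': [0, 0]
After 'push 8': [0, 0, 8]
After 'mod': [0, 0]
After 'add': [0]
After 'dup': [0, 0]
After 'push -9': [0, 0, -9]
After 'mul': [0, 0]
After 'over': [0, 0, 0]
After 'push 0': [0, 0, 0, 0]
After 'lt': [0, 0, 0]
After 'pick 0': [0, 0, 0, 0]
After 'add': [0, 0, 0]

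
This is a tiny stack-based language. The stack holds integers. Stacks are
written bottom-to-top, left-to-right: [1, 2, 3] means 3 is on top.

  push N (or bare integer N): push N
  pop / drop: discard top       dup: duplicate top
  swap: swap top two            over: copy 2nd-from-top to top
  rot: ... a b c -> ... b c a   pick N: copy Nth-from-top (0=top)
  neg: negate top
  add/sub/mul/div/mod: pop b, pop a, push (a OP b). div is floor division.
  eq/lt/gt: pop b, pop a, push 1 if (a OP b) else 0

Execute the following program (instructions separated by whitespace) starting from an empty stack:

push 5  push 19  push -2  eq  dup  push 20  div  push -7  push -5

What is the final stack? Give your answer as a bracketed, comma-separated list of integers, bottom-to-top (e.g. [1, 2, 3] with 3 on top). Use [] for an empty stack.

After 'push 5': [5]
After 'push 19': [5, 19]
After 'push -2': [5, 19, -2]
After 'eq': [5, 0]
After 'dup': [5, 0, 0]
After 'push 20': [5, 0, 0, 20]
After 'div': [5, 0, 0]
After 'push -7': [5, 0, 0, -7]
After 'push -5': [5, 0, 0, -7, -5]

Answer: [5, 0, 0, -7, -5]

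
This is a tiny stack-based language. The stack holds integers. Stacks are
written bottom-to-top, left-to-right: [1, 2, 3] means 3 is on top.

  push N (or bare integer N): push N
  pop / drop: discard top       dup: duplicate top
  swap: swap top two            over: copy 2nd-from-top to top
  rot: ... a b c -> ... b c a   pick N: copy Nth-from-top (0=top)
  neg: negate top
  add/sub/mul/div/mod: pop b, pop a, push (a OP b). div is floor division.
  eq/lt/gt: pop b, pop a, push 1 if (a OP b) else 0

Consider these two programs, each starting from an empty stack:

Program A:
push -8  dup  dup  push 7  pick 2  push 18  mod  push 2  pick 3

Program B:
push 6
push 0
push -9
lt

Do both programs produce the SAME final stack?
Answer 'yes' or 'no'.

Program A trace:
  After 'push -8': [-8]
  After 'dup': [-8, -8]
  After 'dup': [-8, -8, -8]
  After 'push 7': [-8, -8, -8, 7]
  After 'pick 2': [-8, -8, -8, 7, -8]
  After 'push 18': [-8, -8, -8, 7, -8, 18]
  After 'mod': [-8, -8, -8, 7, 10]
  After 'push 2': [-8, -8, -8, 7, 10, 2]
  After 'pick 3': [-8, -8, -8, 7, 10, 2, -8]
Program A final stack: [-8, -8, -8, 7, 10, 2, -8]

Program B trace:
  After 'push 6': [6]
  After 'push 0': [6, 0]
  After 'push -9': [6, 0, -9]
  After 'lt': [6, 0]
Program B final stack: [6, 0]
Same: no

Answer: no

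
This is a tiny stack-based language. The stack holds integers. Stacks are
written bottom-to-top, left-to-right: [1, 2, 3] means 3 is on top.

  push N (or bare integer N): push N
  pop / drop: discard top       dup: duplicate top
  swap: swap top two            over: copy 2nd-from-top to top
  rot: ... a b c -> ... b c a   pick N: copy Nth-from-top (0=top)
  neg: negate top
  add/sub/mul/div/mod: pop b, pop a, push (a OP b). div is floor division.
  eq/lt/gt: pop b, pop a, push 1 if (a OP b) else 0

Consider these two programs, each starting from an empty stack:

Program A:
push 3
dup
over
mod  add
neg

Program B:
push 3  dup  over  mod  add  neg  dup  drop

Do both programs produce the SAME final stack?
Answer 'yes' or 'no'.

Answer: yes

Derivation:
Program A trace:
  After 'push 3': [3]
  After 'dup': [3, 3]
  After 'over': [3, 3, 3]
  After 'mod': [3, 0]
  After 'add': [3]
  After 'neg': [-3]
Program A final stack: [-3]

Program B trace:
  After 'push 3': [3]
  After 'dup': [3, 3]
  After 'over': [3, 3, 3]
  After 'mod': [3, 0]
  After 'add': [3]
  After 'neg': [-3]
  After 'dup': [-3, -3]
  After 'drop': [-3]
Program B final stack: [-3]
Same: yes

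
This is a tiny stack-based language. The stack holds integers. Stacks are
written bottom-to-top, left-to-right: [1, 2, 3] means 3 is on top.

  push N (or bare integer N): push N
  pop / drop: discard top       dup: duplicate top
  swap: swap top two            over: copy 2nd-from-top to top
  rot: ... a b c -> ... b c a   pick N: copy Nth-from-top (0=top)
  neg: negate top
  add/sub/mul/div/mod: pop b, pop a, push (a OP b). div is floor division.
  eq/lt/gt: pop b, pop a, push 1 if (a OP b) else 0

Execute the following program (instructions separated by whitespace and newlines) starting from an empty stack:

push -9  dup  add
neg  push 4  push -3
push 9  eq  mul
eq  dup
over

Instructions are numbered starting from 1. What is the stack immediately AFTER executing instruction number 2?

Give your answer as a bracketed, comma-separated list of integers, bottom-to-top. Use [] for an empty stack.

Answer: [-9, -9]

Derivation:
Step 1 ('push -9'): [-9]
Step 2 ('dup'): [-9, -9]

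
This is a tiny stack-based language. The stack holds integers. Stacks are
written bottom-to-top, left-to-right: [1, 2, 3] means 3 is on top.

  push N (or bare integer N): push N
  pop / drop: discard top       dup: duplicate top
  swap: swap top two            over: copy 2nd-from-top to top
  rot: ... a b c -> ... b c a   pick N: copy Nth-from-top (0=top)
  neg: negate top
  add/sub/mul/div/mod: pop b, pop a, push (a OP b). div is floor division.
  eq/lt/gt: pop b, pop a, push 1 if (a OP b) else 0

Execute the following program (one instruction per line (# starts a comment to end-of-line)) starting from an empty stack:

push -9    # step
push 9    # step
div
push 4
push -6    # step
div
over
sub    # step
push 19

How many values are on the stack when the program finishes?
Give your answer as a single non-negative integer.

After 'push -9': stack = [-9] (depth 1)
After 'push 9': stack = [-9, 9] (depth 2)
After 'div': stack = [-1] (depth 1)
After 'push 4': stack = [-1, 4] (depth 2)
After 'push -6': stack = [-1, 4, -6] (depth 3)
After 'div': stack = [-1, -1] (depth 2)
After 'over': stack = [-1, -1, -1] (depth 3)
After 'sub': stack = [-1, 0] (depth 2)
After 'push 19': stack = [-1, 0, 19] (depth 3)

Answer: 3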